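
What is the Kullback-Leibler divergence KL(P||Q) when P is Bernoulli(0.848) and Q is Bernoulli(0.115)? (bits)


KL = p*log2(p/q) + (1-p)*log2((1-p)/(1-q)) = 0.848*log2(0.848/0.115) + 0.152*log2(0.152/0.885) = 2.058

2.058 bits


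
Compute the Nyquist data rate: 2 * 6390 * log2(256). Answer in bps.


Rate = 2 * B * log2(M) = 2 * 6390 * 8.0 = 102240.0

102240.0 bps


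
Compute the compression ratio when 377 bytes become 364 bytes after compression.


Ratio = original / compressed = 377 / 364 = 1.0357

1.0357


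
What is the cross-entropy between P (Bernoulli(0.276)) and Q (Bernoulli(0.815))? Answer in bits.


H(P,Q) = -p*log2(q) - (1-p)*log2(1-q). -0.276*log2(0.815) = 0.081455; -0.724*log2(0.185) = 1.762508. H(P,Q) = 0.081455 + 1.762508 = 1.844

1.844 bits


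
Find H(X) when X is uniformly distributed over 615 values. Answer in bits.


H = log2(n) = log2(615) = 9.2644

9.2644 bits


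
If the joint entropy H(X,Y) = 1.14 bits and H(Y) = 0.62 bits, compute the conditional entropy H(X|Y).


H(X|Y) = H(X,Y) - H(Y) = 1.14 - 0.62 = 0.52

0.52 bits


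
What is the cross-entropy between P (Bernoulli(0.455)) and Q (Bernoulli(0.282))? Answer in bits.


H(P,Q) = -p*log2(q) - (1-p)*log2(1-q). -0.455*log2(0.282) = 0.830936; -0.545*log2(0.718) = 0.260480. H(P,Q) = 0.830936 + 0.260480 = 1.0914

1.0914 bits


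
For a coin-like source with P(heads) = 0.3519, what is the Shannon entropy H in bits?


H = -p*log2(p) - (1-p)*log2(1-p). -0.3519*log2(0.3519) = 0.530230; -0.6481*log2(0.6481) = 0.405524. H = 0.530230 + 0.405524 = 0.9358

0.9358 bits


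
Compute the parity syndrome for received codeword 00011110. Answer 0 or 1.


Syndrome = XOR of all bits = 0 XOR 0 XOR 0 XOR 1 XOR 1 XOR 1 XOR 1 XOR 0 = 0

0


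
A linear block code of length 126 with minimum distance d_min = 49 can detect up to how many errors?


Detection capability = d_min - 1 = 49 - 1 = 48

48 errors


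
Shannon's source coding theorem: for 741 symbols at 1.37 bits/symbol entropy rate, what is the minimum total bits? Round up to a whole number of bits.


Minimum bits >= n * H = 741 * 1.37 = 1015.17, rounded up to a whole number of bits = 1016

1016 bits


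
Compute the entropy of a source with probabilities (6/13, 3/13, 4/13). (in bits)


H = -sum(p_i * log2(p_i)). Terms: -(6/13)*log2(6/13) = 0.514836; -(3/13)*log2(3/13) = 0.488187; -(4/13)*log2(4/13) = 0.523212. H = 0.514836 + 0.488187 + 0.523212 = 1.5262

1.5262 bits


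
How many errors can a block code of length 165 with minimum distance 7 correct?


Correction capability = floor((d-1)/2) = floor((7-1)/2) = 3

3 errors


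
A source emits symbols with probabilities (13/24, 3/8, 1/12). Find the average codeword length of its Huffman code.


Huffman construction (repeatedly merge the two least-probable nodes; each merge adds 1 bit to every symbol beneath it): 1/12 + 3/8 = 11/24; 11/24 + 13/24 = 1. Resulting codeword lengths (in the order the probabilities were given): (1, 2, 2). L_avg = sum(p_i * l_i) = 13/24*1 + 3/8*2 + 1/12*2 = 35/24 = 1.4583

1.4583 bits


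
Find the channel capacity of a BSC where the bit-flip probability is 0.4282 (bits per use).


H(p) = -p*log2(p) - (1-p)*log2(1-p) = -0.4282*log2(0.4282) - 0.5718*log2(0.5718) = 0.523964 + 0.461110 = 0.9851. C = 1 - H(p) = 1 - 0.9851 = 0.0149

0.0149 bits


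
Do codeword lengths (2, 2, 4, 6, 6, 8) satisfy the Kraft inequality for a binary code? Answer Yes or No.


Kraft sum = sum(2^(-l_i)) = 0.5977, need <= 1. Result: satisfied (a binary prefix-free code with these lengths exists)

Yes


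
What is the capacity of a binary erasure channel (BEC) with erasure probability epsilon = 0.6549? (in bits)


C = 1 - epsilon = 1 - 0.6549 = 0.3451

0.3451 bits


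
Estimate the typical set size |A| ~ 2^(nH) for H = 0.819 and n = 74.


log2|A_typical| = nH = 74 * 0.819 = 60.606, so |A_typical| ~ 2^60.606 = 1.755e+18

1.755e+18


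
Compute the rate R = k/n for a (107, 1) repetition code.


Rate = k/n = 1/107

1/107


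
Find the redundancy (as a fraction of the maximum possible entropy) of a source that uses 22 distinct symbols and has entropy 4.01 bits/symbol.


H_max = log2(K) = log2(22) = 4.4594 bits/symbol. Redundancy = 1 - H/H_max = 1 - 4.01/4.4594 = 1 - 0.8992 = 0.1008

0.1008


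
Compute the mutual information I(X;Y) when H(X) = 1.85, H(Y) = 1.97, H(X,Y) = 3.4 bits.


I(X;Y) = H(X) + H(Y) - H(X,Y) = 1.85 + 1.97 - 3.4 = 0.42

0.42 bits


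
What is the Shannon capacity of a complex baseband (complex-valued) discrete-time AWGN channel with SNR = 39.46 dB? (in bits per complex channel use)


SNR_linear = 10^(39.46/10) = 8830.799; C = log2(1 + SNR_linear) = log2(1 + 8830.799) = 13.1085

13.1085 bits/channel use


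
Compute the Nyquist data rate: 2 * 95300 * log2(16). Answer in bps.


Rate = 2 * B * log2(M) = 2 * 95300 * 4.0 = 762400.0

762400.0 bps


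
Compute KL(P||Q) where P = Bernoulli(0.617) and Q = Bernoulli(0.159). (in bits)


KL = p*log2(p/q) + (1-p)*log2((1-p)/(1-q)) = 0.617*log2(0.617/0.159) + 0.383*log2(0.383/0.841) = 0.7724

0.7724 bits


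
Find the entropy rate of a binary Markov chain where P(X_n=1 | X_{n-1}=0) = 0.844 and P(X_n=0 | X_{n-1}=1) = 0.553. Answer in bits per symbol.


Stationary distribution: pi_0 = p10/(p01+p10) = 0.3958, pi_1 = 0.6042. Entropy rate H' = pi_0*H(p01) + pi_1*H(p10) = 0.3958*0.6247 + 0.6042*0.9919 = 0.8465

0.8465 bits/symbol


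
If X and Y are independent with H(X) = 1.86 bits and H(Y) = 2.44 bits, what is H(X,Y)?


For independent variables, H(X,Y) = H(X) + H(Y) = 1.86 + 2.44 = 4.3

4.3 bits


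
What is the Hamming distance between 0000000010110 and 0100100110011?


Count differing positions: . ^ . . ^ . . ^ . . ^ . ^ = 5 differences

5


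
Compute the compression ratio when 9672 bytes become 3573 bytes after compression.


Ratio = original / compressed = 9672 / 3573 = 2.707

2.707


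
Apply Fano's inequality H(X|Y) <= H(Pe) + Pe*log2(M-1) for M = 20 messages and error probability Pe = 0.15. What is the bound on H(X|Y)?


H(Pe) = -Pe*log2(Pe) - (1-Pe)*log2(1-Pe) = -0.15*log2(0.15) - 0.85*log2(0.85) = 0.410545 + 0.199295 = 0.6098. Pe*log2(M-1) = 0.15*log2(19) = 0.637189. Bound = H(Pe) + Pe*log2(M-1) = 0.410545 + 0.199295 + 0.637189 = 1.247

1.247 bits


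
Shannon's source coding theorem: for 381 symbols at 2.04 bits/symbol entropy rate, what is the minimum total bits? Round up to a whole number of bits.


Minimum bits >= n * H = 381 * 2.04 = 777.24, rounded up to a whole number of bits = 778

778 bits


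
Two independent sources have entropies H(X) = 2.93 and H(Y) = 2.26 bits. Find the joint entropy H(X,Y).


For independent variables, H(X,Y) = H(X) + H(Y) = 2.93 + 2.26 = 5.19

5.19 bits


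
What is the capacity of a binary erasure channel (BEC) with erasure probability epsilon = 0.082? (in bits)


C = 1 - epsilon = 1 - 0.082 = 0.918

0.918 bits


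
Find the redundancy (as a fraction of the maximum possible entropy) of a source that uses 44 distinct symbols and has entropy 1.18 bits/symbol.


H_max = log2(K) = log2(44) = 5.4594 bits/symbol. Redundancy = 1 - H/H_max = 1 - 1.18/5.4594 = 1 - 0.2161 = 0.7839

0.7839


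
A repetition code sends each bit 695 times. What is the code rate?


Rate = k/n = 1/695

1/695


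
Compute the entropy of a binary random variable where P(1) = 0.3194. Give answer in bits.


H = -p*log2(p) - (1-p)*log2(1-p). -0.3194*log2(0.3194) = 0.525912; -0.6806*log2(0.6806) = 0.377815. H = 0.525912 + 0.377815 = 0.9037

0.9037 bits


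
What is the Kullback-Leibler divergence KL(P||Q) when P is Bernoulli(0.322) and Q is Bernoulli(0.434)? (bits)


KL = p*log2(p/q) + (1-p)*log2((1-p)/(1-q)) = 0.322*log2(0.322/0.434) + 0.678*log2(0.678/0.566) = 0.0379

0.0379 bits


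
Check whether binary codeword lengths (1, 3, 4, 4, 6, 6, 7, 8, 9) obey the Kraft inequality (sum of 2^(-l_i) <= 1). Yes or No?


Kraft sum = sum(2^(-l_i)) = 0.7949, need <= 1. Result: satisfied (a binary prefix-free code with these lengths exists)

Yes


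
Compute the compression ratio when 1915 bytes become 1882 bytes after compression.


Ratio = original / compressed = 1915 / 1882 = 1.0175

1.0175


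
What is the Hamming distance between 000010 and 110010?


Count differing positions: ^ ^ . . . . = 2 differences

2


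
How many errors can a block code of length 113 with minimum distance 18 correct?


Correction capability = floor((d-1)/2) = floor((18-1)/2) = 8

8 errors


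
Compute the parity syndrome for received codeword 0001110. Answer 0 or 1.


Syndrome = XOR of all bits = 0 XOR 0 XOR 0 XOR 1 XOR 1 XOR 1 XOR 0 = 1

1


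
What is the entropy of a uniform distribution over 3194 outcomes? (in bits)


H = log2(n) = log2(3194) = 11.6411

11.6411 bits


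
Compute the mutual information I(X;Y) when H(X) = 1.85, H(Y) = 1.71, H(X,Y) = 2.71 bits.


I(X;Y) = H(X) + H(Y) - H(X,Y) = 1.85 + 1.71 - 2.71 = 0.85

0.85 bits


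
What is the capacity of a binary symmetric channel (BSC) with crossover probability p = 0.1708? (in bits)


H(p) = -p*log2(p) - (1-p)*log2(1-p) = -0.1708*log2(0.1708) - 0.8292*log2(0.8292) = 0.435475 + 0.224056 = 0.6595. C = 1 - H(p) = 1 - 0.6595 = 0.3405

0.3405 bits


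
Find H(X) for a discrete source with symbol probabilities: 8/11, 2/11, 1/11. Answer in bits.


H = -sum(p_i * log2(p_i)). Terms: -(8/11)*log2(8/11) = 0.334132; -(2/11)*log2(2/11) = 0.447169; -(1/11)*log2(1/11) = 0.314494. H = 0.334132 + 0.447169 + 0.314494 = 1.0958

1.0958 bits


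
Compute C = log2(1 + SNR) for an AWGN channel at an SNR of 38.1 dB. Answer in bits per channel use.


SNR_linear = 10^(38.1/10) = 6456.5423; C = log2(1 + SNR_linear) = log2(1 + 6456.5423) = 12.6568

12.6568 bits/channel use


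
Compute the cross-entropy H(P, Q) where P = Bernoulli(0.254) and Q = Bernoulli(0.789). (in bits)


H(P,Q) = -p*log2(q) - (1-p)*log2(1-q). -0.254*log2(0.789) = 0.086843; -0.746*log2(0.211) = 1.674535. H(P,Q) = 0.086843 + 1.674535 = 1.7614

1.7614 bits


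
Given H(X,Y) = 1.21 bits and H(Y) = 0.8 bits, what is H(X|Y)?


H(X|Y) = H(X,Y) - H(Y) = 1.21 - 0.8 = 0.41

0.41 bits


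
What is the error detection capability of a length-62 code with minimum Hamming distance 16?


Detection capability = d_min - 1 = 16 - 1 = 15

15 errors


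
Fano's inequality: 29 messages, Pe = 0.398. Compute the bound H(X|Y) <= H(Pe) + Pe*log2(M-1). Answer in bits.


H(Pe) = -Pe*log2(Pe) - (1-Pe)*log2(1-Pe) = -0.398*log2(0.398) - 0.602*log2(0.602) = 0.529006 + 0.440763 = 0.9698. Pe*log2(M-1) = 0.398*log2(28) = 1.913327. Bound = H(Pe) + Pe*log2(M-1) = 0.529006 + 0.440763 + 1.913327 = 2.8831

2.8831 bits


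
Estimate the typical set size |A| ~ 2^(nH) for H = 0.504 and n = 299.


log2|A_typical| = nH = 299 * 0.504 = 150.696, so |A_typical| ~ 2^150.696 = 2.312e+45

2.312e+45


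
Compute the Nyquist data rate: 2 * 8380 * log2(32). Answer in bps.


Rate = 2 * B * log2(M) = 2 * 8380 * 5.0 = 83800.0

83800.0 bps


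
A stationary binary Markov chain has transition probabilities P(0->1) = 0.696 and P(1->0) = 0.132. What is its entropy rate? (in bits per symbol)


Stationary distribution: pi_0 = p10/(p01+p10) = 0.1594, pi_1 = 0.8406. Entropy rate H' = pi_0*H(p01) + pi_1*H(p10) = 0.1594*0.8861 + 0.8406*0.5629 = 0.6144

0.6144 bits/symbol


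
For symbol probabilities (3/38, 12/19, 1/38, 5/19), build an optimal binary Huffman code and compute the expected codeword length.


Huffman construction (repeatedly merge the two least-probable nodes; each merge adds 1 bit to every symbol beneath it): 1/38 + 3/38 = 2/19; 2/19 + 5/19 = 7/19; 7/19 + 12/19 = 1. Resulting codeword lengths (in the order the probabilities were given): (3, 1, 3, 2). L_avg = sum(p_i * l_i) = 3/38*3 + 12/19*1 + 1/38*3 + 5/19*2 = 28/19 = 1.4737

1.4737 bits


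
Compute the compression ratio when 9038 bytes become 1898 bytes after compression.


Ratio = original / compressed = 9038 / 1898 = 4.7619

4.7619


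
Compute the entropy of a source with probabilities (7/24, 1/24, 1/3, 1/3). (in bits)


H = -sum(p_i * log2(p_i)). Terms: -(7/24)*log2(7/24) = 0.518469; -(1/24)*log2(1/24) = 0.191040; -(1/3)*log2(1/3) = 0.528321; -(1/3)*log2(1/3) = 0.528321. H = 0.518469 + 0.191040 + 0.528321 + 0.528321 = 1.7662

1.7662 bits


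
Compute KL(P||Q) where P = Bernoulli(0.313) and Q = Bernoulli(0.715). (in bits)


KL = p*log2(p/q) + (1-p)*log2((1-p)/(1-q)) = 0.313*log2(0.313/0.715) + 0.687*log2(0.687/0.285) = 0.499

0.499 bits


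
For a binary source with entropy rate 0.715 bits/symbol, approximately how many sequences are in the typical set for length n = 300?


log2|A_typical| = nH = 300 * 0.715 = 214.5, so |A_typical| ~ 2^214.5 = 3.723e+64

3.723e+64


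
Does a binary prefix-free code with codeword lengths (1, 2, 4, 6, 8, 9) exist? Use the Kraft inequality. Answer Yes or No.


Kraft sum = sum(2^(-l_i)) = 0.834, need <= 1. Result: satisfied (a binary prefix-free code with these lengths exists)

Yes


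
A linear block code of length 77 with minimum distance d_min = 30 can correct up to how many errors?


Correction capability = floor((d-1)/2) = floor((30-1)/2) = 14

14 errors


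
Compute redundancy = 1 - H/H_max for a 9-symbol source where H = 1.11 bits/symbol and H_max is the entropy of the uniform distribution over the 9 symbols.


H_max = log2(K) = log2(9) = 3.1699 bits/symbol. Redundancy = 1 - H/H_max = 1 - 1.11/3.1699 = 1 - 0.3502 = 0.6498

0.6498


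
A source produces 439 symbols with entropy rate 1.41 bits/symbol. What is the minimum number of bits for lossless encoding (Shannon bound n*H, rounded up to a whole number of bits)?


Minimum bits >= n * H = 439 * 1.41 = 618.99, rounded up to a whole number of bits = 619

619 bits


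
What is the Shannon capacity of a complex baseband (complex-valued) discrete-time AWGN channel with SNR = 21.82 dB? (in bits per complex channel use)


SNR_linear = 10^(21.82/10) = 152.0548; C = log2(1 + SNR_linear) = log2(1 + 152.0548) = 7.2579

7.2579 bits/channel use


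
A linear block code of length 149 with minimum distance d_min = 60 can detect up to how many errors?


Detection capability = d_min - 1 = 60 - 1 = 59

59 errors


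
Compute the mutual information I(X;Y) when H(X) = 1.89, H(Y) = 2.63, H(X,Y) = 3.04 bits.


I(X;Y) = H(X) + H(Y) - H(X,Y) = 1.89 + 2.63 - 3.04 = 1.48

1.48 bits


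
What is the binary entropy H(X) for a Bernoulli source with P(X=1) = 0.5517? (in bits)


H = -p*log2(p) - (1-p)*log2(1-p). -0.5517*log2(0.5517) = 0.473383; -0.4483*log2(0.4483) = 0.518891. H = 0.473383 + 0.518891 = 0.9923

0.9923 bits


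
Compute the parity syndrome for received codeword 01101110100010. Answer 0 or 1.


Syndrome = XOR of all bits = 0 XOR 1 XOR 1 XOR 0 XOR 1 XOR 1 XOR 1 XOR 0 XOR 1 XOR 0 XOR 0 XOR 0 XOR 1 XOR 0 = 1

1


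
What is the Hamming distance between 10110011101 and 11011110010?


Count differing positions: . ^ ^ . ^ ^ . ^ ^ ^ ^ = 8 differences

8


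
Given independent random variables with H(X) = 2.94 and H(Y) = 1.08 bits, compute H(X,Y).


For independent variables, H(X,Y) = H(X) + H(Y) = 2.94 + 1.08 = 4.02

4.02 bits


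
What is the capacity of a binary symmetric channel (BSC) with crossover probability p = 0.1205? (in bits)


H(p) = -p*log2(p) - (1-p)*log2(1-p) = -0.1205*log2(0.1205) - 0.8795*log2(0.8795) = 0.367874 + 0.162923 = 0.5308. C = 1 - H(p) = 1 - 0.5308 = 0.4692

0.4692 bits


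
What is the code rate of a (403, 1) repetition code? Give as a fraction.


Rate = k/n = 1/403

1/403


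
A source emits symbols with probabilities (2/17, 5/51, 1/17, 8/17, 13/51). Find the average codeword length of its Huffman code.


Huffman construction (repeatedly merge the two least-probable nodes; each merge adds 1 bit to every symbol beneath it): 1/17 + 5/51 = 8/51; 2/17 + 8/51 = 14/51; 13/51 + 14/51 = 9/17; 8/17 + 9/17 = 1. Resulting codeword lengths (in the order the probabilities were given): (3, 4, 4, 1, 2). L_avg = sum(p_i * l_i) = 2/17*3 + 5/51*4 + 1/17*4 + 8/17*1 + 13/51*2 = 100/51 = 1.9608

1.9608 bits


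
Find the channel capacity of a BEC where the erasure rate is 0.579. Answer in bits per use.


C = 1 - epsilon = 1 - 0.579 = 0.421

0.421 bits


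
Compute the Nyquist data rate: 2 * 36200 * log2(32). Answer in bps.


Rate = 2 * B * log2(M) = 2 * 36200 * 5.0 = 362000.0

362000.0 bps


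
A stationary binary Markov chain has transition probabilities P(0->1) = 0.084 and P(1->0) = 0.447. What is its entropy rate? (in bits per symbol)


Stationary distribution: pi_0 = p10/(p01+p10) = 0.8418, pi_1 = 0.1582. Entropy rate H' = pi_0*H(p01) + pi_1*H(p10) = 0.8418*0.4161 + 0.1582*0.9919 = 0.5072

0.5072 bits/symbol


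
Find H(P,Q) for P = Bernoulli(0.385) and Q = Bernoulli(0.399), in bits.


H(P,Q) = -p*log2(q) - (1-p)*log2(1-q). -0.385*log2(0.399) = 0.510333; -0.615*log2(0.601) = 0.451756. H(P,Q) = 0.510333 + 0.451756 = 0.9621

0.9621 bits


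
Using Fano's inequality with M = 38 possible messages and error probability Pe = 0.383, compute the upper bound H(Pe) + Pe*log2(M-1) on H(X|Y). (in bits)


H(Pe) = -Pe*log2(Pe) - (1-Pe)*log2(1-Pe) = -0.383*log2(0.383) - 0.617*log2(0.617) = 0.530296 + 0.429838 = 0.9601. Pe*log2(M-1) = 0.383*log2(37) = 1.995221. Bound = H(Pe) + Pe*log2(M-1) = 0.530296 + 0.429838 + 1.995221 = 2.9554

2.9554 bits


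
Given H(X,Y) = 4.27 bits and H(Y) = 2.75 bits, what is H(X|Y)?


H(X|Y) = H(X,Y) - H(Y) = 4.27 - 2.75 = 1.52

1.52 bits


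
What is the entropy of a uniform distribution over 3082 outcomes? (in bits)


H = log2(n) = log2(3082) = 11.5897

11.5897 bits


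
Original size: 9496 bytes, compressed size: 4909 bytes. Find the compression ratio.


Ratio = original / compressed = 9496 / 4909 = 1.9344

1.9344


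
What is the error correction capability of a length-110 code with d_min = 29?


Correction capability = floor((d-1)/2) = floor((29-1)/2) = 14

14 errors


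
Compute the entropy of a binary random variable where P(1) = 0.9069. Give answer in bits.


H = -p*log2(p) - (1-p)*log2(1-p). -0.9069*log2(0.9069) = 0.127859; -0.0931*log2(0.0931) = 0.318874. H = 0.127859 + 0.318874 = 0.4467

0.4467 bits


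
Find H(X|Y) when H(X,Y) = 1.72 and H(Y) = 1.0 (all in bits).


H(X|Y) = H(X,Y) - H(Y) = 1.72 - 1.0 = 0.72

0.72 bits


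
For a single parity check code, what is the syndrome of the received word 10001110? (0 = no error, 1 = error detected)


Syndrome = XOR of all bits = 1 XOR 0 XOR 0 XOR 0 XOR 1 XOR 1 XOR 1 XOR 0 = 0

0


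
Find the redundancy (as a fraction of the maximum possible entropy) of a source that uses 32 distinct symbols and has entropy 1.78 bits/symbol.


H_max = log2(K) = log2(32) = 5.0 bits/symbol. Redundancy = 1 - H/H_max = 1 - 1.78/5.0 = 1 - 0.356 = 0.644

0.644


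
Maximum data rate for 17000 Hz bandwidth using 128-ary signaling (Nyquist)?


Rate = 2 * B * log2(M) = 2 * 17000 * 7.0 = 238000.0

238000.0 bps


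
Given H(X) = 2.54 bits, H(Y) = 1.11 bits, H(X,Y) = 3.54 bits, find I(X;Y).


I(X;Y) = H(X) + H(Y) - H(X,Y) = 2.54 + 1.11 - 3.54 = 0.11

0.11 bits


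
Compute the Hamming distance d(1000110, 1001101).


Count differing positions: . . . ^ . ^ ^ = 3 differences

3


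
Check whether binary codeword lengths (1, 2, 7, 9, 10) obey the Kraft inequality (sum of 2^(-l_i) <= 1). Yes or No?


Kraft sum = sum(2^(-l_i)) = 0.7607, need <= 1. Result: satisfied (a binary prefix-free code with these lengths exists)

Yes


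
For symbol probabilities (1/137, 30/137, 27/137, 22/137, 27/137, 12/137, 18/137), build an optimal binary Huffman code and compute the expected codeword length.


Huffman construction (repeatedly merge the two least-probable nodes; each merge adds 1 bit to every symbol beneath it): 1/137 + 12/137 = 13/137; 13/137 + 18/137 = 31/137; 22/137 + 27/137 = 49/137; 27/137 + 30/137 = 57/137; 31/137 + 49/137 = 80/137; 57/137 + 80/137 = 1. Resulting codeword lengths (in the order the probabilities were given): (4, 2, 3, 3, 2, 4, 3). L_avg = sum(p_i * l_i) = 1/137*4 + 30/137*2 + 27/137*3 + 22/137*3 + 27/137*2 + 12/137*4 + 18/137*3 = 367/137 = 2.6788

2.6788 bits


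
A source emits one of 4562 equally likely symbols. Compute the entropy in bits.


H = log2(n) = log2(4562) = 12.1555

12.1555 bits


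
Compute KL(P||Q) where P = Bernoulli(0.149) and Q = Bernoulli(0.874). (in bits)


KL = p*log2(p/q) + (1-p)*log2((1-p)/(1-q)) = 0.149*log2(0.149/0.874) + 0.851*log2(0.851/0.126) = 1.9648

1.9648 bits


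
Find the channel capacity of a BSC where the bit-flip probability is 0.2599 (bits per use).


H(p) = -p*log2(p) - (1-p)*log2(1-p) = -0.2599*log2(0.2599) - 0.7401*log2(0.7401) = 0.505238 + 0.321357 = 0.8266. C = 1 - H(p) = 1 - 0.8266 = 0.1734

0.1734 bits


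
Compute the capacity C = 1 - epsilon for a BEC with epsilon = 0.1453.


C = 1 - epsilon = 1 - 0.1453 = 0.8547

0.8547 bits


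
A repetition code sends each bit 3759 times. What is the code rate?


Rate = k/n = 1/3759

1/3759


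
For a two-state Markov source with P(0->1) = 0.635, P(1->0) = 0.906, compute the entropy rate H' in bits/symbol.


Stationary distribution: pi_0 = p10/(p01+p10) = 0.5879, pi_1 = 0.4121. Entropy rate H' = pi_0*H(p01) + pi_1*H(p10) = 0.5879*0.9468 + 0.4121*0.4497 = 0.7419

0.7419 bits/symbol


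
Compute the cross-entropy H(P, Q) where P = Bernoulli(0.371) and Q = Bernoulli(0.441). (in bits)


H(P,Q) = -p*log2(q) - (1-p)*log2(1-q). -0.371*log2(0.441) = 0.438206; -0.629*log2(0.559) = 0.527781. H(P,Q) = 0.438206 + 0.527781 = 0.966

0.966 bits


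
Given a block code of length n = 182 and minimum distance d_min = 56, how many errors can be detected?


Detection capability = d_min - 1 = 56 - 1 = 55

55 errors


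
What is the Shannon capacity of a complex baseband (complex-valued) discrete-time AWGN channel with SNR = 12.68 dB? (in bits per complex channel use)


SNR_linear = 10^(12.68/10) = 18.5353; C = log2(1 + SNR_linear) = log2(1 + 18.5353) = 4.288

4.288 bits/channel use


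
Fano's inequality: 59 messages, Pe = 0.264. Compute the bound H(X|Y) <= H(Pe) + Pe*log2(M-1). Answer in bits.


H(Pe) = -Pe*log2(Pe) - (1-Pe)*log2(1-Pe) = -0.264*log2(0.264) - 0.736*log2(0.736) = 0.507247 + 0.325476 = 0.8327. Pe*log2(M-1) = 0.264*log2(58) = 1.546507. Bound = H(Pe) + Pe*log2(M-1) = 0.507247 + 0.325476 + 1.546507 = 2.3792

2.3792 bits


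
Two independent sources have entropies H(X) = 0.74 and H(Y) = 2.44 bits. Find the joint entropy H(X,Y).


For independent variables, H(X,Y) = H(X) + H(Y) = 0.74 + 2.44 = 3.18

3.18 bits


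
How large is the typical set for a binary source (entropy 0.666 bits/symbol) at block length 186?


log2|A_typical| = nH = 186 * 0.666 = 123.876, so |A_typical| ~ 2^123.876 = 1.952e+37

1.952e+37


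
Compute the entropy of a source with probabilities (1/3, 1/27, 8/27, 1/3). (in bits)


H = -sum(p_i * log2(p_i)). Terms: -(1/3)*log2(1/3) = 0.528321; -(1/27)*log2(1/27) = 0.176107; -(8/27)*log2(8/27) = 0.519967; -(1/3)*log2(1/3) = 0.528321. H = 0.528321 + 0.176107 + 0.519967 + 0.528321 = 1.7527

1.7527 bits


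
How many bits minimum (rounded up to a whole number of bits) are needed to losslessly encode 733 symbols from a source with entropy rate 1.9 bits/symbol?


Minimum bits >= n * H = 733 * 1.9 = 1392.7, rounded up to a whole number of bits = 1393

1393 bits


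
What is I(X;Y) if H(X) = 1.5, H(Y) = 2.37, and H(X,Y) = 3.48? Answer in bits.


I(X;Y) = H(X) + H(Y) - H(X,Y) = 1.5 + 2.37 - 3.48 = 0.39

0.39 bits


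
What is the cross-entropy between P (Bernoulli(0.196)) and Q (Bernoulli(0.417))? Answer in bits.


H(P,Q) = -p*log2(q) - (1-p)*log2(1-q). -0.196*log2(0.417) = 0.247329; -0.804*log2(0.583) = 0.625859. H(P,Q) = 0.247329 + 0.625859 = 0.8732

0.8732 bits


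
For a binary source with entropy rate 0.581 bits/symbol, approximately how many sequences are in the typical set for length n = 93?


log2|A_typical| = nH = 93 * 0.581 = 54.033, so |A_typical| ~ 2^54.033 = 1.843e+16

1.843e+16


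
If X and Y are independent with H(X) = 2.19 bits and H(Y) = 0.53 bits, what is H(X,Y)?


For independent variables, H(X,Y) = H(X) + H(Y) = 2.19 + 0.53 = 2.72

2.72 bits


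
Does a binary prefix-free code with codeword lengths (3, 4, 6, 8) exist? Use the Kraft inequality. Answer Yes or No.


Kraft sum = sum(2^(-l_i)) = 0.207, need <= 1. Result: satisfied (a binary prefix-free code with these lengths exists)

Yes


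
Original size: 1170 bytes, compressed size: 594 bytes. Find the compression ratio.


Ratio = original / compressed = 1170 / 594 = 1.9697

1.9697


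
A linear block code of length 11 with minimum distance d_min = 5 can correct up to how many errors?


Correction capability = floor((d-1)/2) = floor((5-1)/2) = 2

2 errors


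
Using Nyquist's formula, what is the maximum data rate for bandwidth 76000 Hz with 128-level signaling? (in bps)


Rate = 2 * B * log2(M) = 2 * 76000 * 7.0 = 1064000.0

1064000.0 bps


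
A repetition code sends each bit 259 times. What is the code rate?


Rate = k/n = 1/259

1/259


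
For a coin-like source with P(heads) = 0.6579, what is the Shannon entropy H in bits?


H = -p*log2(p) - (1-p)*log2(1-p). -0.6579*log2(0.6579) = 0.397411; -0.3421*log2(0.3421) = 0.529403. H = 0.397411 + 0.529403 = 0.9268

0.9268 bits


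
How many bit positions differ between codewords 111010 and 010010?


Count differing positions: ^ . ^ . . . = 2 differences

2


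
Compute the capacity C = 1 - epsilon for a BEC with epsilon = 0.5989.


C = 1 - epsilon = 1 - 0.5989 = 0.4011

0.4011 bits


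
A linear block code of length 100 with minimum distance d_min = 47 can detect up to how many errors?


Detection capability = d_min - 1 = 47 - 1 = 46

46 errors


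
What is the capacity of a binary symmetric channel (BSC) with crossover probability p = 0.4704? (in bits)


H(p) = -p*log2(p) - (1-p)*log2(1-p) = -0.4704*log2(0.4704) - 0.5296*log2(0.5296) = 0.511814 + 0.485656 = 0.9975. C = 1 - H(p) = 1 - 0.9975 = 0.0025

0.0025 bits


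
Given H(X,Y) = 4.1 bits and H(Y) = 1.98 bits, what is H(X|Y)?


H(X|Y) = H(X,Y) - H(Y) = 4.1 - 1.98 = 2.12

2.12 bits


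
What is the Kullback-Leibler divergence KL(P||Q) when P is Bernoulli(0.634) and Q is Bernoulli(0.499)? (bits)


KL = p*log2(p/q) + (1-p)*log2((1-p)/(1-q)) = 0.634*log2(0.634/0.499) + 0.366*log2(0.366/0.501) = 0.0532

0.0532 bits


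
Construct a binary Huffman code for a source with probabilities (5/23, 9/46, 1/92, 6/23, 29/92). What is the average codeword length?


Huffman construction (repeatedly merge the two least-probable nodes; each merge adds 1 bit to every symbol beneath it): 1/92 + 9/46 = 19/92; 19/92 + 5/23 = 39/92; 6/23 + 29/92 = 53/92; 39/92 + 53/92 = 1. Resulting codeword lengths (in the order the probabilities were given): (2, 3, 3, 2, 2). L_avg = sum(p_i * l_i) = 5/23*2 + 9/46*3 + 1/92*3 + 6/23*2 + 29/92*2 = 203/92 = 2.2065

2.2065 bits


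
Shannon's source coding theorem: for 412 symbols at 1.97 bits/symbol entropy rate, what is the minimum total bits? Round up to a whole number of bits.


Minimum bits >= n * H = 412 * 1.97 = 811.64, rounded up to a whole number of bits = 812

812 bits


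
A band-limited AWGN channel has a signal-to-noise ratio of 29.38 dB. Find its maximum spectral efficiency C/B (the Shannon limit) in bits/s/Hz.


SNR_linear = 10^(29.38/10) = 866.9619; C/B = log2(1 + SNR_linear) = log2(1 + 866.9619) = 9.7615

9.7615 bits/s/Hz


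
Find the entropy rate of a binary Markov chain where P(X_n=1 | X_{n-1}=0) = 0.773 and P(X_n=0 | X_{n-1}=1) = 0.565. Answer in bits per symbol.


Stationary distribution: pi_0 = p10/(p01+p10) = 0.4223, pi_1 = 0.5777. Entropy rate H' = pi_0*H(p01) + pi_1*H(p10) = 0.4223*0.7727 + 0.5777*0.9878 = 0.897

0.897 bits/symbol


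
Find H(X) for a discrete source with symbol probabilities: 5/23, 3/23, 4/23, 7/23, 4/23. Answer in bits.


H = -sum(p_i * log2(p_i)). Terms: -(5/23)*log2(5/23) = 0.478616; -(3/23)*log2(3/23) = 0.383296; -(4/23)*log2(4/23) = 0.438880; -(7/23)*log2(7/23) = 0.522324; -(4/23)*log2(4/23) = 0.438880. H = 0.478616 + 0.383296 + 0.438880 + 0.522324 + 0.438880 = 2.262

2.262 bits


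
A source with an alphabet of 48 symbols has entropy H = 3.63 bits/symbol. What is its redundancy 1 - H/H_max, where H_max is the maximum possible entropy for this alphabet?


H_max = log2(K) = log2(48) = 5.585 bits/symbol. Redundancy = 1 - H/H_max = 1 - 3.63/5.585 = 1 - 0.65 = 0.35

0.35


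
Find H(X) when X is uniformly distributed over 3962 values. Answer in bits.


H = log2(n) = log2(3962) = 11.952

11.952 bits


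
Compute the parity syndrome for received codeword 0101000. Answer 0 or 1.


Syndrome = XOR of all bits = 0 XOR 1 XOR 0 XOR 1 XOR 0 XOR 0 XOR 0 = 0

0


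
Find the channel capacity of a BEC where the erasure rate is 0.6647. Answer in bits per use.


C = 1 - epsilon = 1 - 0.6647 = 0.3353

0.3353 bits


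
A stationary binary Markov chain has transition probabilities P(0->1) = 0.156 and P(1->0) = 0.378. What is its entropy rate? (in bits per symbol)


Stationary distribution: pi_0 = p10/(p01+p10) = 0.7079, pi_1 = 0.2921. Entropy rate H' = pi_0*H(p01) + pi_1*H(p10) = 0.7079*0.6247 + 0.2921*0.9566 = 0.7216

0.7216 bits/symbol


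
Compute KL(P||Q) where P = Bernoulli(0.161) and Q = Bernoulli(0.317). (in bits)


KL = p*log2(p/q) + (1-p)*log2((1-p)/(1-q)) = 0.161*log2(0.161/0.317) + 0.839*log2(0.839/0.683) = 0.0916

0.0916 bits


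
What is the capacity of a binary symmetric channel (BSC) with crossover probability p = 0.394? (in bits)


H(p) = -p*log2(p) - (1-p)*log2(1-p) = -0.394*log2(0.394) - 0.606*log2(0.606) = 0.529431 + 0.437902 = 0.9673. C = 1 - H(p) = 1 - 0.9673 = 0.0327

0.0327 bits


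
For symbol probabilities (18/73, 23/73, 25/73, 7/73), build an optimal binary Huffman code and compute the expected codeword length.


Huffman construction (repeatedly merge the two least-probable nodes; each merge adds 1 bit to every symbol beneath it): 7/73 + 18/73 = 25/73; 23/73 + 25/73 = 48/73; 25/73 + 48/73 = 1. Resulting codeword lengths (in the order the probabilities were given): (2, 2, 2, 2). L_avg = sum(p_i * l_i) = 18/73*2 + 23/73*2 + 25/73*2 + 7/73*2 = 2

2.0 bits


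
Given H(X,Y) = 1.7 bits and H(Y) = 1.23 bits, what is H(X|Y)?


H(X|Y) = H(X,Y) - H(Y) = 1.7 - 1.23 = 0.47

0.47 bits


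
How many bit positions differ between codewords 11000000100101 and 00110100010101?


Count differing positions: ^ ^ ^ ^ . ^ . . ^ ^ . . . . = 7 differences

7


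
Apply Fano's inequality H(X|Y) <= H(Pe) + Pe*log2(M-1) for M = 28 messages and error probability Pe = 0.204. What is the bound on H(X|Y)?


H(Pe) = -Pe*log2(Pe) - (1-Pe)*log2(1-Pe) = -0.204*log2(0.204) - 0.796*log2(0.796) = 0.467845 + 0.262011 = 0.7299. Pe*log2(M-1) = 0.204*log2(27) = 0.969997. Bound = H(Pe) + Pe*log2(M-1) = 0.467845 + 0.262011 + 0.969997 = 1.6999

1.6999 bits


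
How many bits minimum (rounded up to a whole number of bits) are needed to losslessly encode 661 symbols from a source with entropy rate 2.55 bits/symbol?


Minimum bits >= n * H = 661 * 2.55 = 1685.55, rounded up to a whole number of bits = 1686

1686 bits


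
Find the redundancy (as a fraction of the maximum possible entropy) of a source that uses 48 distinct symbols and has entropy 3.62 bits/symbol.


H_max = log2(K) = log2(48) = 5.585 bits/symbol. Redundancy = 1 - H/H_max = 1 - 3.62/5.585 = 1 - 0.6482 = 0.3518

0.3518


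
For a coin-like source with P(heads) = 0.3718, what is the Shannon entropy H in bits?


H = -p*log2(p) - (1-p)*log2(1-p). -0.3718*log2(0.3718) = 0.530708; -0.6282*log2(0.6282) = 0.421336. H = 0.530708 + 0.421336 = 0.952

0.952 bits


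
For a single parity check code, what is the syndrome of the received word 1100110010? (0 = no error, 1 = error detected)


Syndrome = XOR of all bits = 1 XOR 1 XOR 0 XOR 0 XOR 1 XOR 1 XOR 0 XOR 0 XOR 1 XOR 0 = 1

1


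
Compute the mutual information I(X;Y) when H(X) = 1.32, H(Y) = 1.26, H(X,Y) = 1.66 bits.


I(X;Y) = H(X) + H(Y) - H(X,Y) = 1.32 + 1.26 - 1.66 = 0.92

0.92 bits


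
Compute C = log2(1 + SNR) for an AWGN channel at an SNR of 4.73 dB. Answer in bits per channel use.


SNR_linear = 10^(4.73/10) = 2.9717; C = log2(1 + SNR_linear) = log2(1 + 2.9717) = 1.9897

1.9897 bits/channel use


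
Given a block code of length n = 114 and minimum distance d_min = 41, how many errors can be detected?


Detection capability = d_min - 1 = 41 - 1 = 40

40 errors


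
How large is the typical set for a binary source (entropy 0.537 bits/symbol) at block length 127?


log2|A_typical| = nH = 127 * 0.537 = 68.199, so |A_typical| ~ 2^68.199 = 3.388e+20

3.388e+20


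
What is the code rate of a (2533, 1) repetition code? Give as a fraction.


Rate = k/n = 1/2533

1/2533


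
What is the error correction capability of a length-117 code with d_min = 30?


Correction capability = floor((d-1)/2) = floor((30-1)/2) = 14

14 errors


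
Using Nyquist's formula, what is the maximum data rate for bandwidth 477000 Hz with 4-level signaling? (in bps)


Rate = 2 * B * log2(M) = 2 * 477000 * 2.0 = 1908000.0

1908000.0 bps


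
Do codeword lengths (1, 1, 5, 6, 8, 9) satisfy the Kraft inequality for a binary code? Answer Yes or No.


Kraft sum = sum(2^(-l_i)) = 1.0527, need <= 1. Result: violated (a binary prefix-free code with these lengths cannot exist)

No


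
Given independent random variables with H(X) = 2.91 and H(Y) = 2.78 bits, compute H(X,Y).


For independent variables, H(X,Y) = H(X) + H(Y) = 2.91 + 2.78 = 5.69

5.69 bits


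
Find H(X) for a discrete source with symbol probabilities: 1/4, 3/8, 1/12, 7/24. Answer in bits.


H = -sum(p_i * log2(p_i)). Terms: -(1/4)*log2(1/4) = 0.500000; -(3/8)*log2(3/8) = 0.530639; -(1/12)*log2(1/12) = 0.298747; -(7/24)*log2(7/24) = 0.518469. H = 0.500000 + 0.530639 + 0.298747 + 0.518469 = 1.8479

1.8479 bits


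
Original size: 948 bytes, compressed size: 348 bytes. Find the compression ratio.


Ratio = original / compressed = 948 / 348 = 2.7241

2.7241


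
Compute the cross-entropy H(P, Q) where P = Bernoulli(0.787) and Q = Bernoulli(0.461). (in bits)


H(P,Q) = -p*log2(q) - (1-p)*log2(1-q). -0.787*log2(0.461) = 0.879206; -0.213*log2(0.539) = 0.189920. H(P,Q) = 0.879206 + 0.189920 = 1.0691

1.0691 bits


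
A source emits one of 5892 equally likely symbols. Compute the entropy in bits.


H = log2(n) = log2(5892) = 12.5245

12.5245 bits


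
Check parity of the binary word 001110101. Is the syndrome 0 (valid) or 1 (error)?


Syndrome = XOR of all bits = 0 XOR 0 XOR 1 XOR 1 XOR 1 XOR 0 XOR 1 XOR 0 XOR 1 = 1

1


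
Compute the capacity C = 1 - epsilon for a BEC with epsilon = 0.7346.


C = 1 - epsilon = 1 - 0.7346 = 0.2654

0.2654 bits


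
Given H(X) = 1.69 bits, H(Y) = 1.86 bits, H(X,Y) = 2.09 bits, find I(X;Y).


I(X;Y) = H(X) + H(Y) - H(X,Y) = 1.69 + 1.86 - 2.09 = 1.46

1.46 bits


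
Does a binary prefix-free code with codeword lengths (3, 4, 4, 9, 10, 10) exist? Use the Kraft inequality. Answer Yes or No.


Kraft sum = sum(2^(-l_i)) = 0.2539, need <= 1. Result: satisfied (a binary prefix-free code with these lengths exists)

Yes


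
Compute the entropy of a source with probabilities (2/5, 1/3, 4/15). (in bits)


H = -sum(p_i * log2(p_i)). Terms: -(2/5)*log2(2/5) = 0.528771; -(1/3)*log2(1/3) = 0.528321; -(4/15)*log2(4/15) = 0.508504. H = 0.528771 + 0.528321 + 0.508504 = 1.5656

1.5656 bits


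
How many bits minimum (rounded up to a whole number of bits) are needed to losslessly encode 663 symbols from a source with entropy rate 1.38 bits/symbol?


Minimum bits >= n * H = 663 * 1.38 = 914.94, rounded up to a whole number of bits = 915

915 bits


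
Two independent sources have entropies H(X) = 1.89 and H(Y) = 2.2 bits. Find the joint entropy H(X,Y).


For independent variables, H(X,Y) = H(X) + H(Y) = 1.89 + 2.2 = 4.09

4.09 bits


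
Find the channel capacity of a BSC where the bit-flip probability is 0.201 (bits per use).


H(p) = -p*log2(p) - (1-p)*log2(1-p) = -0.201*log2(0.201) - 0.799*log2(0.799) = 0.465261 + 0.258662 = 0.7239. C = 1 - H(p) = 1 - 0.7239 = 0.2761

0.2761 bits


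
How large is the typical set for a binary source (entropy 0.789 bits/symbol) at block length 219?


log2|A_typical| = nH = 219 * 0.789 = 172.791, so |A_typical| ~ 2^172.791 = 1.036e+52

1.036e+52


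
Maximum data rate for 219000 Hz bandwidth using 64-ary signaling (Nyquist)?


Rate = 2 * B * log2(M) = 2 * 219000 * 6.0 = 2628000.0

2628000.0 bps


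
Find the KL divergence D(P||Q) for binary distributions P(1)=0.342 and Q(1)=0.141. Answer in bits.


KL = p*log2(p/q) + (1-p)*log2((1-p)/(1-q)) = 0.342*log2(0.342/0.141) + 0.658*log2(0.658/0.859) = 0.1841

0.1841 bits


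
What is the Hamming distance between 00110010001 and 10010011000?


Count differing positions: ^ . ^ . . . . ^ . . ^ = 4 differences

4


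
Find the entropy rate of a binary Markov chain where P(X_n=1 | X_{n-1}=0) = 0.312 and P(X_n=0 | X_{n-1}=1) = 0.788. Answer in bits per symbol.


Stationary distribution: pi_0 = p10/(p01+p10) = 0.7164, pi_1 = 0.2836. Entropy rate H' = pi_0*H(p01) + pi_1*H(p10) = 0.7164*0.8955 + 0.2836*0.7453 = 0.8529

0.8529 bits/symbol


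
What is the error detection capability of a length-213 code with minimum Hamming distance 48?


Detection capability = d_min - 1 = 48 - 1 = 47

47 errors


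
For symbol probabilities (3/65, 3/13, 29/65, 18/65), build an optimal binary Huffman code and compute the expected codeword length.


Huffman construction (repeatedly merge the two least-probable nodes; each merge adds 1 bit to every symbol beneath it): 3/65 + 3/13 = 18/65; 18/65 + 18/65 = 36/65; 29/65 + 36/65 = 1. Resulting codeword lengths (in the order the probabilities were given): (3, 3, 1, 2). L_avg = sum(p_i * l_i) = 3/65*3 + 3/13*3 + 29/65*1 + 18/65*2 = 119/65 = 1.8308

1.8308 bits


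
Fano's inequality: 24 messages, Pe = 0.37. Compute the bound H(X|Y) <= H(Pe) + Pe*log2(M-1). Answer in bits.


H(Pe) = -Pe*log2(Pe) - (1-Pe)*log2(1-Pe) = -0.37*log2(0.37) - 0.63*log2(0.63) = 0.530729 + 0.419943 = 0.9507. Pe*log2(M-1) = 0.37*log2(23) = 1.673718. Bound = H(Pe) + Pe*log2(M-1) = 0.530729 + 0.419943 + 1.673718 = 2.6244

2.6244 bits


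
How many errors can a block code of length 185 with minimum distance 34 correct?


Correction capability = floor((d-1)/2) = floor((34-1)/2) = 16

16 errors


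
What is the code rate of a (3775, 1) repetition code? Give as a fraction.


Rate = k/n = 1/3775

1/3775


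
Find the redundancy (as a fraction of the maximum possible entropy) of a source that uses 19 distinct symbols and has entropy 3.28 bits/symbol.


H_max = log2(K) = log2(19) = 4.2479 bits/symbol. Redundancy = 1 - H/H_max = 1 - 3.28/4.2479 = 1 - 0.7721 = 0.2279

0.2279


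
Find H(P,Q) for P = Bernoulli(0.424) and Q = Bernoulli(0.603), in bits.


H(P,Q) = -p*log2(q) - (1-p)*log2(1-q). -0.424*log2(0.603) = 0.309423; -0.576*log2(0.397) = 0.767687. H(P,Q) = 0.309423 + 0.767687 = 1.0771

1.0771 bits


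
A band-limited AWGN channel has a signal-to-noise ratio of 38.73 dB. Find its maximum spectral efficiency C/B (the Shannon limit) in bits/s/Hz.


SNR_linear = 10^(38.73/10) = 7464.4876; C/B = log2(1 + SNR_linear) = log2(1 + 7464.4876) = 12.866

12.866 bits/s/Hz


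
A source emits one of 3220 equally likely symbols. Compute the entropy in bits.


H = log2(n) = log2(3220) = 11.6528

11.6528 bits
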